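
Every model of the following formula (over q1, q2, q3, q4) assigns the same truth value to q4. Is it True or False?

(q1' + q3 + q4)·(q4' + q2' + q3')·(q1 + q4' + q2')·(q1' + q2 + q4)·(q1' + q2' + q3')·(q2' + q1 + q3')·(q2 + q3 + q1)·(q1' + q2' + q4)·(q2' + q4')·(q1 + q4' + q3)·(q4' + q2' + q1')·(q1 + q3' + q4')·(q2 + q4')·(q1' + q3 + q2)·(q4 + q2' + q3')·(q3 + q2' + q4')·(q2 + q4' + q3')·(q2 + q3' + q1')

False

Suppose q4 = 1.
Unit clause (q2') forces q2 = 0.
Now (q2) is unsatisfied and unit — conflict.
So every satisfying assignment has q4 = False.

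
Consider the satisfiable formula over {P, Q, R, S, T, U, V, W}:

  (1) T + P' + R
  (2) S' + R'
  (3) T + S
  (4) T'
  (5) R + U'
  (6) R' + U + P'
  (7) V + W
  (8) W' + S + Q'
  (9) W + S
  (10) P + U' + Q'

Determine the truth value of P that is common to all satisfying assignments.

False

Suppose P = 1.
(T') alone gives T = 0.
(R) alone gives R = 1.
(S') alone gives S = 0.
Now (S) is unsatisfied and unit — conflict.
So every satisfying assignment has P = False.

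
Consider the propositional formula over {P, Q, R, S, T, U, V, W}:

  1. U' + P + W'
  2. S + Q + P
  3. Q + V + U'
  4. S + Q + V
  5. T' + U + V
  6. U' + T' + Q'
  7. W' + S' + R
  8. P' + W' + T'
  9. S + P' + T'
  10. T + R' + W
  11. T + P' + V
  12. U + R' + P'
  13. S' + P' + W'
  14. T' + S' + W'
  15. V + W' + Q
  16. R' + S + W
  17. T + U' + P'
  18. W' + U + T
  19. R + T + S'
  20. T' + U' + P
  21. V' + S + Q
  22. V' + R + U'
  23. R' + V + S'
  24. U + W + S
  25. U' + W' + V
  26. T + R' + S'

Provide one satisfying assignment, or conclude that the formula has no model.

P ↦ 0,  Q ↦ 1,  R ↦ 1,  S ↦ 1,  T ↦ 1,  U ↦ 0,  V ↦ 1,  W ↦ 0

Suppose U = 0.
Suppose T = 1.
Unit clause (V) forces V = 1.
Suppose P = 0.
Suppose S = 1.
Unit clause (W') forces W = 0.
Every clause is now satisfied; Q, R are unconstrained.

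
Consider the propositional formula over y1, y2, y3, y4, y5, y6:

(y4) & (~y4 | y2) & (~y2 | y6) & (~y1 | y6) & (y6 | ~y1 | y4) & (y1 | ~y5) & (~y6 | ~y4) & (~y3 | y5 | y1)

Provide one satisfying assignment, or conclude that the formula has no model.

UNSATISFIABLE

(y4) alone gives y4 = 1.
(y2) alone gives y2 = 1.
(y6) alone gives y6 = 1.
Now (~y6) is unsatisfied and unit — conflict.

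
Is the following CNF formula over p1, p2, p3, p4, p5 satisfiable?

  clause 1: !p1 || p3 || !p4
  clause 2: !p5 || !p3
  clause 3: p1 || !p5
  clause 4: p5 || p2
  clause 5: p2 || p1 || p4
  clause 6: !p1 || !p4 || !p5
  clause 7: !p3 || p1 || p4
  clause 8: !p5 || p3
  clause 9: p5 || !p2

Unsatisfiable

Branch on p5: set p5 = false.
Unit clause (p2) forces p2 = true.
Now (!p2) is unsatisfied and unit — conflict.
That branch fails; take p5 = true instead.
Unit clause (!p3) forces p3 = false.
Now (p3) is unsatisfied and unit — conflict.
Neither p5 = true nor p5 = false works.
No assignment satisfies every clause.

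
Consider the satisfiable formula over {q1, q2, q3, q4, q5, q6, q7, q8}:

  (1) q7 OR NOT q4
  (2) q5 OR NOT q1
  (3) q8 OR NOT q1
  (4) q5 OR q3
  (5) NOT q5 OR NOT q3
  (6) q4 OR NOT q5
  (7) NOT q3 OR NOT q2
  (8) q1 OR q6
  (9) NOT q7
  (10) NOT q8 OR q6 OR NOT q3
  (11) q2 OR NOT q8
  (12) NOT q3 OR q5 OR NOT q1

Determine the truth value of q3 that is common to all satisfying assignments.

True

Suppose q3 = false.
(q5) alone gives q5 = true.
(q4) alone gives q4 = true.
(q7) alone gives q7 = true.
That conflicts with the unit clause (NOT q7).
So every satisfying assignment has q3 = True.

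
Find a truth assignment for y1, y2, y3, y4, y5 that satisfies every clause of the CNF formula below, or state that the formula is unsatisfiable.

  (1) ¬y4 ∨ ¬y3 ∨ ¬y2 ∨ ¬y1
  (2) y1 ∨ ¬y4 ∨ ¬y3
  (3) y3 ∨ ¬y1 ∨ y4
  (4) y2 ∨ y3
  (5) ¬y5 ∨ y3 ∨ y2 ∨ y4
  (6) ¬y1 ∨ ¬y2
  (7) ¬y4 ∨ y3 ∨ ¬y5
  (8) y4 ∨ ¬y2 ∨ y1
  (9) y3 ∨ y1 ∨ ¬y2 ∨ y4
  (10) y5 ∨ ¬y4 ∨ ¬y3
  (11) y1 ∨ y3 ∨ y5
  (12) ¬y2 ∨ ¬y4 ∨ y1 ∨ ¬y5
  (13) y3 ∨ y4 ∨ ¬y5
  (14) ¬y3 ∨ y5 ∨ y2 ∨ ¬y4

Branch on y2: set y2 = False.
(y3) alone gives y3 = True.
Branch on y1: set y1 = False.
(¬y4) alone gives y4 = False.
No clause remains; y5 is free.

y1 ↦ False, y2 ↦ False, y3 ↦ True, y4 ↦ False, y5 ↦ False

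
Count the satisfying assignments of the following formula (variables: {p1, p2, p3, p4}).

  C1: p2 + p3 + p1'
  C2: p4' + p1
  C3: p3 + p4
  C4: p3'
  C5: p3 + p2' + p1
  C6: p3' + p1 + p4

There are 2^4 = 16 truth assignments over (p1, p2, p3, p4).
Check each against the 6 clauses (columns in the order p1, p2, p3, p4):
  F F F F  ✗ fails (p3 + p4)
  F F F T  ✗ fails (p4' + p1)
  F F T F  ✗ fails (p3')
  F F T T  ✗ fails (p4' + p1)
  F T F F  ✗ fails (p3 + p4)
  F T F T  ✗ fails (p4' + p1)
  F T T F  ✗ fails (p3')
  F T T T  ✗ fails (p4' + p1)
  T F F F  ✗ fails (p2 + p3 + p1')
  T F F T  ✗ fails (p2 + p3 + p1')
  T F T F  ✗ fails (p3')
  T F T T  ✗ fails (p3')
  T T F F  ✗ fails (p3 + p4)
  T T F T  ✓ satisfies all
  T T T F  ✗ fails (p3')
  T T T T  ✗ fails (p3')
1 of the 16 rows is a model.

1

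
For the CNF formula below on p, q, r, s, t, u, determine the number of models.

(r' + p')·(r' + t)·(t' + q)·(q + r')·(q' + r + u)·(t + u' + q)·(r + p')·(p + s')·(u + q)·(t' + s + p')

There are 2^6 = 64 truth assignments over (p, q, r, s, t, u).
Split on u. With u = 1, the clauses containing u are satisfied and u' drops from the rest; 3 of the 2^5 = 32 assignments to the other variables satisfy what remains.
With u = 0, by the same count on the reduced clause set, 1 assignment works.
(One model: p=F, q=T, r=F, s=F, t=F, u=T.)
Total: 3 + 1 = 4.

4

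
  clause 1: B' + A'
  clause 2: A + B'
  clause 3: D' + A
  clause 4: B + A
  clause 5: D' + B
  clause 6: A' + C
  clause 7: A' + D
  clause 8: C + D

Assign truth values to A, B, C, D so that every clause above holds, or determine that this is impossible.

UNSATISFIABLE

Try B = 0.
(A) alone gives A = 1.
(D') alone gives D = 0.
That conflicts with the unit clause (D).
Undo B and try B = 1.
(A') alone gives A = 0.
That conflicts with the unit clause (A).
Neither B = 1 nor B = 0 works.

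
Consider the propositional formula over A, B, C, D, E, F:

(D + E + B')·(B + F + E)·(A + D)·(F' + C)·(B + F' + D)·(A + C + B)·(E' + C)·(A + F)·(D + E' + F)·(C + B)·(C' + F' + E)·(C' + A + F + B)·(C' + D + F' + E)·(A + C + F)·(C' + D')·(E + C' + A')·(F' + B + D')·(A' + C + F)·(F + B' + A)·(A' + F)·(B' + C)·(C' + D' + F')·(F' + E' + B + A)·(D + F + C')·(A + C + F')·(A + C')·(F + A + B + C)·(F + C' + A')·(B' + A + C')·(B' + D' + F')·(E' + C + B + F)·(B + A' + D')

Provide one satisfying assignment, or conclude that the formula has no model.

A=1, B=1, C=1, D=0, E=1, F=1

Branch on A: set A = 1.
The clause (F) is unit, so F = 1.
The clause (C) is unit, so C = 1.
The clause (E) is unit, so E = 1.
The clause (D') is unit, so D = 0.
The clause (B) is unit, so B = 1.
All clauses are satisfied.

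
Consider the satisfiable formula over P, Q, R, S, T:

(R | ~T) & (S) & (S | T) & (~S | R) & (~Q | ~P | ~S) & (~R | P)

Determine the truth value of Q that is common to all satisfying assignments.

Suppose Q = 1.
(S) alone gives S = 1.
(R) alone gives R = 1.
(~P) alone gives P = 0.
That conflicts with the unit clause (P).
So every satisfying assignment has Q = False.

False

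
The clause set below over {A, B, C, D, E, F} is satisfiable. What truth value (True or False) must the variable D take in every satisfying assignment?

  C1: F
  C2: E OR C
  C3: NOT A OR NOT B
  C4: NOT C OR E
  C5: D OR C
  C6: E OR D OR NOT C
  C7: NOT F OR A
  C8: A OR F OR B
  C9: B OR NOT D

False

Suppose D = true.
Unit clause (F) forces F = true.
Unit clause (A) forces A = true.
Unit clause (NOT B) forces B = false.
Now (B) is unsatisfied and unit — conflict.
So every satisfying assignment has D = False.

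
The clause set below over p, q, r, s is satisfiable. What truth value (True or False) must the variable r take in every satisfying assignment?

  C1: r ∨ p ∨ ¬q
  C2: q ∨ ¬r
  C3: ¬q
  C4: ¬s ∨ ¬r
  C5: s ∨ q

Suppose r = True.
Unit clause (q) forces q = True.
But (¬q) is also a unit clause — contradiction.
So every satisfying assignment has r = False.

False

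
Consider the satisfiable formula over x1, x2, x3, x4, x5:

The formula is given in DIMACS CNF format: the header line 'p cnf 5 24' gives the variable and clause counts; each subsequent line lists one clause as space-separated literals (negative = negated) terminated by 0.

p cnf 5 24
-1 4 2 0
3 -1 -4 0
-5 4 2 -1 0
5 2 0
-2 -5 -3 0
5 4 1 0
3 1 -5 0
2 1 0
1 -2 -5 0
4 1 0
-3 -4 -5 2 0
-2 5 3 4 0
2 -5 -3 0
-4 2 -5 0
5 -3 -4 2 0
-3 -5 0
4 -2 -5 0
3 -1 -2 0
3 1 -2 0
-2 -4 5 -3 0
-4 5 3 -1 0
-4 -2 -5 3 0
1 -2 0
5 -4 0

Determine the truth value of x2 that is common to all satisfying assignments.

Suppose x2 = False.
Unit clause (x5) forces x5 = True.
Unit clause (x1) forces x1 = True.
Unit clause (x4) forces x4 = True.
That conflicts with the unit clause (¬x4).
So every satisfying assignment has x2 = True.

True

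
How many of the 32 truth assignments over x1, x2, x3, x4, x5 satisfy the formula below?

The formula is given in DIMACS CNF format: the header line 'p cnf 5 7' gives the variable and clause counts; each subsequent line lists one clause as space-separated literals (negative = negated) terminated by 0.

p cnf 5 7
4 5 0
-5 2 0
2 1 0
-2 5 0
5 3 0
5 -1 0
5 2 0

There are 2^5 = 32 truth assignments over (x1, x2, x3, x4, x5).
Split on x5. With x5 = True, the clauses containing x5 are satisfied and ¬x5 drops from the rest; 8 of the 2^4 = 16 assignments to the other variables satisfy what remains.
With x5 = False, by the same count on the reduced clause set, 0 assignments work.
(One model: x1=F, x2=T, x3=F, x4=F, x5=T.)
Total: 8 + 0 = 8.

8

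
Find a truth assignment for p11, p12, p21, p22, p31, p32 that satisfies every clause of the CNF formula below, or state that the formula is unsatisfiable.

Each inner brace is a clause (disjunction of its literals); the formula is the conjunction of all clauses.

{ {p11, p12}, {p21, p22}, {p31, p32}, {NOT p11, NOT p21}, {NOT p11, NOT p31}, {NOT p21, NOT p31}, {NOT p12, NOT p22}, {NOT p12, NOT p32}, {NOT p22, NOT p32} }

UNSATISFIABLE

Branch on p11: set p11 = true.
From the singleton clause (NOT p21), p21 = false.
From the singleton clause (p22), p22 = true.
From the singleton clause (NOT p31), p31 = false.
From the singleton clause (p32), p32 = true.
That conflicts with the unit clause (NOT p32).
So p11 must be the other value — set p11 = false.
From the singleton clause (p12), p12 = true.
From the singleton clause (NOT p22), p22 = false.
From the singleton clause (p21), p21 = true.
From the singleton clause (NOT p31), p31 = false.
From the singleton clause (p32), p32 = true.
That conflicts with the unit clause (NOT p32).
Either choice for p11 ends in contradiction.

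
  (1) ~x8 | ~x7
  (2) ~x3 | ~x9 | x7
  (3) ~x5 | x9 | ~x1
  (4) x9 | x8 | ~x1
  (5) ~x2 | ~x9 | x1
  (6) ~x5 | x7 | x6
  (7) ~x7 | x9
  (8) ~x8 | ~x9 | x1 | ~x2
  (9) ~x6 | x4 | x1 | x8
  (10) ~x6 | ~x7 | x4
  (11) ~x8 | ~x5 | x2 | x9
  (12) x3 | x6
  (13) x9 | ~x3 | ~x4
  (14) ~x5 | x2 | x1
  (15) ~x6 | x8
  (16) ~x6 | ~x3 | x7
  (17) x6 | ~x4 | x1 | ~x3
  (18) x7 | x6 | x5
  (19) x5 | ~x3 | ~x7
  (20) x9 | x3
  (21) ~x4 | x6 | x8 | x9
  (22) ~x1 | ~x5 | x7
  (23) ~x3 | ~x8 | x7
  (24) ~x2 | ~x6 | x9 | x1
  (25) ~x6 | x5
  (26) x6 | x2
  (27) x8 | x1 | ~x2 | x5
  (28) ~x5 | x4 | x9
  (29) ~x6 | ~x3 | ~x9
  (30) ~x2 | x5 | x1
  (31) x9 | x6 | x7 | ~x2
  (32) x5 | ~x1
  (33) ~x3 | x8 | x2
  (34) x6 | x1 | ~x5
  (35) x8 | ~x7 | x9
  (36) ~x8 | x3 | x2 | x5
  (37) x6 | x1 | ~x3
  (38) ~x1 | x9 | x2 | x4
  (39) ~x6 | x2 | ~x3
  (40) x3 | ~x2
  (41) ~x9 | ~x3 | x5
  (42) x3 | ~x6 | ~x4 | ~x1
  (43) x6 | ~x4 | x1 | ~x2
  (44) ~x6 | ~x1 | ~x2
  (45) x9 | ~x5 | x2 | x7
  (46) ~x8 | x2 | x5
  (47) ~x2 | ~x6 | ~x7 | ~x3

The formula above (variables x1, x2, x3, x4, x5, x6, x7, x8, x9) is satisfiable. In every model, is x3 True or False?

Suppose x3 = 0.
(x6) alone gives x6 = 1.
(x8) alone gives x8 = 1.
(~x7) alone gives x7 = 0.
(x9) alone gives x9 = 1.
(x5) alone gives x5 = 1.
(~x1) alone gives x1 = 0.
(~x2) alone gives x2 = 0.
Now (x2) is unsatisfied and unit — conflict.
So every satisfying assignment has x3 = True.

True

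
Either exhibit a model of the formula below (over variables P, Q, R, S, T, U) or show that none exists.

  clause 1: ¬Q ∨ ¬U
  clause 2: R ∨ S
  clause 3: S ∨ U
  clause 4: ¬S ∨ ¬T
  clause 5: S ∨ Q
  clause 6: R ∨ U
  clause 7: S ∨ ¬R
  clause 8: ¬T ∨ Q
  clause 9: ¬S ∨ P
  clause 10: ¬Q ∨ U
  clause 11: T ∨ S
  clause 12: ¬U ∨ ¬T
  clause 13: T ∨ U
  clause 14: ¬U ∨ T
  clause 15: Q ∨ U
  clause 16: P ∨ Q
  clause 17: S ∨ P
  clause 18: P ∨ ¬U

Branch on Q: set Q = False.
Unit clause (S) forces S = True.
Unit clause (¬T) forces T = False.
Unit clause (P) forces P = True.
Unit clause (U) forces U = True.
But (¬U) is also a unit clause — contradiction.
So Q must be the other value — set Q = True.
Unit clause (¬U) forces U = False.
But (U) is also a unit clause — contradiction.
Both values of Q lead to a conflict.

UNSATISFIABLE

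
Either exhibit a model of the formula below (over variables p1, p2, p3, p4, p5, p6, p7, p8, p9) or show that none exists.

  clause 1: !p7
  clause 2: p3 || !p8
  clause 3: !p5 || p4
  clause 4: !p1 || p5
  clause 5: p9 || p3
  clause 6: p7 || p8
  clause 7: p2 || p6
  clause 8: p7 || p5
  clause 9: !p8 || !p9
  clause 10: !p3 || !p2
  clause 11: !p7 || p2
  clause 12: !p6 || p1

p1=true,  p2=false,  p3=true,  p4=true,  p5=true,  p6=true,  p7=false,  p8=true,  p9=false

(!p7) alone gives p7 = false.
(p8) alone gives p8 = true.
(p3) alone gives p3 = true.
(p5) alone gives p5 = true.
(p4) alone gives p4 = true.
(!p9) alone gives p9 = false.
(!p2) alone gives p2 = false.
(p6) alone gives p6 = true.
(p1) alone gives p1 = true.
All clauses are satisfied.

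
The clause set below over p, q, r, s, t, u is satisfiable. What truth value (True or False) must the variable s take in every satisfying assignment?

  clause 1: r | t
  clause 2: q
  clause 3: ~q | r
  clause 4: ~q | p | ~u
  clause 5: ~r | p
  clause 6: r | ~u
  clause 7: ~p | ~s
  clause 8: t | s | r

Suppose s = 1.
Unit clause (q) forces q = 1.
Unit clause (r) forces r = 1.
Unit clause (p) forces p = 1.
That conflicts with the unit clause (~p).
So every satisfying assignment has s = False.

False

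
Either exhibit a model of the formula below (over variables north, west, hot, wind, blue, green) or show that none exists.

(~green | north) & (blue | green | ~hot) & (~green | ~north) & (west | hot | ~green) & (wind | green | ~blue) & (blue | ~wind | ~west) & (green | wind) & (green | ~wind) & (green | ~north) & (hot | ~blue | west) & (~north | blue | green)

Case green = 0:
Unit clause (wind) forces wind = 1.
That conflicts with the unit clause (~wind).
So green must be the other value — set green = 1.
Unit clause (north) forces north = 1.
That conflicts with the unit clause (~north).
Both values of green lead to a conflict.

UNSATISFIABLE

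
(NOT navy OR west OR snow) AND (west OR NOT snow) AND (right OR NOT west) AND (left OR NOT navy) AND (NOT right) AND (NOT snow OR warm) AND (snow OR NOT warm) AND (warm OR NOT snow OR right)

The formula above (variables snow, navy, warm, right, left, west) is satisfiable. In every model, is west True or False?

False

Suppose west = true.
The clause (right) is unit, so right = true.
That conflicts with the unit clause (NOT right).
So every satisfying assignment has west = False.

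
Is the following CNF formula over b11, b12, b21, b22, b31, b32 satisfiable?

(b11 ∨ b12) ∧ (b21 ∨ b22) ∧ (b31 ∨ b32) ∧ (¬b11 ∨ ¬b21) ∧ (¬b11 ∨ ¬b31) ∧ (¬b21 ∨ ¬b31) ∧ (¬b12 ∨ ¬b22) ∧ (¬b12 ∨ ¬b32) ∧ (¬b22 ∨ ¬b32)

No, unsatisfiable

Branch on b11: set b11 = True.
Unit clause (¬b21) forces b21 = False.
Unit clause (b22) forces b22 = True.
Unit clause (¬b31) forces b31 = False.
Unit clause (b32) forces b32 = True.
But (¬b32) is also a unit clause — contradiction.
So b11 must be the other value — set b11 = False.
Unit clause (b12) forces b12 = True.
Unit clause (¬b22) forces b22 = False.
Unit clause (b21) forces b21 = True.
Unit clause (¬b31) forces b31 = False.
Unit clause (b32) forces b32 = True.
But (¬b32) is also a unit clause — contradiction.
Neither b11 = True nor b11 = False works.
No assignment satisfies every clause.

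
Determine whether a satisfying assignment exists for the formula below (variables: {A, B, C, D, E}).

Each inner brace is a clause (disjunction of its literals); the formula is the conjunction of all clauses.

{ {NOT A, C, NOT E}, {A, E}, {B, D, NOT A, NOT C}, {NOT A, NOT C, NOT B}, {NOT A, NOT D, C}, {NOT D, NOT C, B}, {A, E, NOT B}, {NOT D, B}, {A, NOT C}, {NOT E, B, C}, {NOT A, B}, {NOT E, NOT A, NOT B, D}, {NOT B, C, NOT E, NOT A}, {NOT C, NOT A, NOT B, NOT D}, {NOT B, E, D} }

Branch on A: set A = false.
From the singleton clause (E), E = true.
From the singleton clause (NOT C), C = false.
From the singleton clause (B), B = true.
Every clause is now satisfied; D is unconstrained.
A satisfying assignment: A: false,  B: true,  C: false,  D: false,  E: true.

Yes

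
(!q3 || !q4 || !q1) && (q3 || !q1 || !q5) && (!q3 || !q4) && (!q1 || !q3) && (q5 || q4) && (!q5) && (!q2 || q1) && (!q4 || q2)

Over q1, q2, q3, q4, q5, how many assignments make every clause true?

1

There are 2^5 = 32 truth assignments over (q1, q2, q3, q4, q5).
Split on q3. With q3 = true, the clauses containing q3 are satisfied and !q3 drops from the rest; 0 of the 2^4 = 16 assignments to the other variables satisfy what remains.
With q3 = false, by the same count on the reduced clause set, 1 assignment works.
Total: 0 + 1 = 1.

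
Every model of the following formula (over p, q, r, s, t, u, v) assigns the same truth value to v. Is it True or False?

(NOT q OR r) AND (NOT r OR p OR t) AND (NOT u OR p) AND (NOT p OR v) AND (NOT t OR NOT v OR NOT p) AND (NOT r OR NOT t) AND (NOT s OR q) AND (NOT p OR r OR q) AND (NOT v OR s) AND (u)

True

Suppose v = false.
Unit clause (NOT p) forces p = false.
Unit clause (NOT u) forces u = false.
That conflicts with the unit clause (u).
So every satisfying assignment has v = True.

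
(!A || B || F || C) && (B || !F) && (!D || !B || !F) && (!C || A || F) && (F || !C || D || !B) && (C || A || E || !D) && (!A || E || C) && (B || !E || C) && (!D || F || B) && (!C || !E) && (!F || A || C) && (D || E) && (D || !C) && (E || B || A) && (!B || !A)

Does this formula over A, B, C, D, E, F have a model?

Satisfiable

Branch on B: set B = true.
The clause (!A) is unit, so A = false.
Branch on D: set D = true.
The clause (!F) is unit, so F = false.
The clause (!C) is unit, so C = false.
The clause (E) is unit, so E = true.
Every clause now holds.
A satisfying assignment: A ↦ false; B ↦ true; C ↦ false; D ↦ true; E ↦ true; F ↦ false.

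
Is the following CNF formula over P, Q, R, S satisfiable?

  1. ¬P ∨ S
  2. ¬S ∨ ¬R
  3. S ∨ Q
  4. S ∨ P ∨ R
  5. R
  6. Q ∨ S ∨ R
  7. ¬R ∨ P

No

(R) alone gives R = True.
(¬S) alone gives S = False.
(¬P) alone gives P = False.
That conflicts with the unit clause (P).
No assignment satisfies every clause.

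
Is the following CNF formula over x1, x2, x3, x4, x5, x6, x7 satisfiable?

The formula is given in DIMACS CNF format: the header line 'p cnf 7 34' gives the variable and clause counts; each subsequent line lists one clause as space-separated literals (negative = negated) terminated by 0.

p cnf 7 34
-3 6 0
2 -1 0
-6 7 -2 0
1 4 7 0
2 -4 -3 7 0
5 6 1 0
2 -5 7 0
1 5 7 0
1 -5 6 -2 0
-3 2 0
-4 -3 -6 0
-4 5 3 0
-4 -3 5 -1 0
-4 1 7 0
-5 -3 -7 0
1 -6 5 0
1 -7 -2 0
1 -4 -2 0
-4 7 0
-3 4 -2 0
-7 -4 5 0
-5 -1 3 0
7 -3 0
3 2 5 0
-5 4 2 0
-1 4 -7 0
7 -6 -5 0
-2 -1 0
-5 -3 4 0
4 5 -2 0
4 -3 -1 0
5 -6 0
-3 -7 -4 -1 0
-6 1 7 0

Suppose x3 = False.
Suppose x2 = False.
The clause (¬x1) is unit, so x1 = False.
The clause (x5) is unit, so x5 = True.
The clause (x7) is unit, so x7 = True.
The clause (x4) is unit, so x4 = True.
All clauses hold; x6 can take either value.
A satisfying assignment: x1 ↦ False; x2 ↦ False; x3 ↦ False; x4 ↦ True; x5 ↦ True; x6 ↦ False; x7 ↦ True.

Yes, satisfiable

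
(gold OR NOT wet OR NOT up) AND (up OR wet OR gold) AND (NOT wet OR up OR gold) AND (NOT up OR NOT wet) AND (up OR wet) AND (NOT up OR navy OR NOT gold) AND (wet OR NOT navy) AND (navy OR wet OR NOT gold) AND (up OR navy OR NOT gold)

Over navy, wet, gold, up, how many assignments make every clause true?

There are 2^4 = 16 truth assignments over (navy, wet, gold, up).
Check each against the 9 clauses (columns in the order navy, wet, gold, up):
  F F F F  ✗ fails (up OR wet OR gold)
  F F F T  ✓ satisfies all
  F F T F  ✗ fails (up OR wet)
  F F T T  ✗ fails (NOT up OR navy OR NOT gold)
  F T F F  ✗ fails (NOT wet OR up OR gold)
  F T F T  ✗ fails (gold OR NOT wet OR NOT up)
  F T T F  ✗ fails (up OR navy OR NOT gold)
  F T T T  ✗ fails (NOT up OR NOT wet)
  T F F F  ✗ fails (up OR wet OR gold)
  T F F T  ✗ fails (wet OR NOT navy)
  T F T F  ✗ fails (up OR wet)
  T F T T  ✗ fails (wet OR NOT navy)
  T T F F  ✗ fails (NOT wet OR up OR gold)
  T T F T  ✗ fails (gold OR NOT wet OR NOT up)
  T T T F  ✓ satisfies all
  T T T T  ✗ fails (NOT up OR NOT wet)
2 of the 16 rows are models.

2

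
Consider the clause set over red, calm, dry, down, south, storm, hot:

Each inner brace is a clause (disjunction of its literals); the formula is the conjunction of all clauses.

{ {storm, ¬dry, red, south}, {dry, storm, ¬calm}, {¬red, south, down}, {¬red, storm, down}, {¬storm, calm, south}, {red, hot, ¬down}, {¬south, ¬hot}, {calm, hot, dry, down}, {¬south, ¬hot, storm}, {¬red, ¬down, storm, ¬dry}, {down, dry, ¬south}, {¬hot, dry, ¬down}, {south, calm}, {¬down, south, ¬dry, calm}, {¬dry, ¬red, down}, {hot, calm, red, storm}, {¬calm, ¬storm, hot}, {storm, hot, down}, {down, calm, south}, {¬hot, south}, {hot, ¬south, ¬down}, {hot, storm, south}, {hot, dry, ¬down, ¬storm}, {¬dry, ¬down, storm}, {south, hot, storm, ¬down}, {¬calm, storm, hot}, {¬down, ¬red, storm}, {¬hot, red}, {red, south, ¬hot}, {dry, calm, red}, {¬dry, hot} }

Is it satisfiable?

Try south = False.
(calm) alone gives calm = True.
(¬hot) alone gives hot = False.
(¬storm) alone gives storm = False.
But (storm) is also a unit clause — contradiction.
Backtrack on south: now try south = True.
(¬hot) alone gives hot = False.
(¬down) alone gives down = False.
(dry) alone gives dry = True.
But (¬dry) is also a unit clause — contradiction.
Both values of south lead to a conflict.
No assignment satisfies every clause.

Unsatisfiable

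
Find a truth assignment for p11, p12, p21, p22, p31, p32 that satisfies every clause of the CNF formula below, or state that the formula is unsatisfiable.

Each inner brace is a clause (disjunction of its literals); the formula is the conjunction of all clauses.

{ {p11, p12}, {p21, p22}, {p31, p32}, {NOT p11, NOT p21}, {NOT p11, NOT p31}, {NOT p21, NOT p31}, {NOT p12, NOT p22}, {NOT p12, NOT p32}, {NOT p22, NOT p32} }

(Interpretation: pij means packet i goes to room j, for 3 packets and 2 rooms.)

UNSATISFIABLE

Case p11 = true:
From the singleton clause (NOT p21), p21 = false.
From the singleton clause (p22), p22 = true.
From the singleton clause (NOT p31), p31 = false.
From the singleton clause (p32), p32 = true.
But (NOT p32) is also a unit clause — contradiction.
That branch fails; take p11 = false instead.
From the singleton clause (p12), p12 = true.
From the singleton clause (NOT p22), p22 = false.
From the singleton clause (p21), p21 = true.
From the singleton clause (NOT p31), p31 = false.
From the singleton clause (p32), p32 = true.
But (NOT p32) is also a unit clause — contradiction.
Either choice for p11 ends in contradiction.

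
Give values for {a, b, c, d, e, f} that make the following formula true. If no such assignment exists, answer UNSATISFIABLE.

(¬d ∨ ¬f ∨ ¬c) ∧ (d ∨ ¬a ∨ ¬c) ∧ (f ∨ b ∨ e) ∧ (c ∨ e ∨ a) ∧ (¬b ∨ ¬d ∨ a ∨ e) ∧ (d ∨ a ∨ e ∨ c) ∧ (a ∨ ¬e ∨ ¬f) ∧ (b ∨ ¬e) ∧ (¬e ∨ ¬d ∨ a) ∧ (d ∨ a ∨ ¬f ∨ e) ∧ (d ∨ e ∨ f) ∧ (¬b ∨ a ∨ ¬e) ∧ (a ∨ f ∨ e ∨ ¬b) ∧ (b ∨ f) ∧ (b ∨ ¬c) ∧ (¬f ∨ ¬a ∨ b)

Branch on b: set b = True.
Branch on a: set a = True.
Branch on d: set d = True.
Branch on f: set f = False.
Every clause is now satisfied; c, e are unconstrained.

a ↦ True,  b ↦ True,  c ↦ False,  d ↦ True,  e ↦ False,  f ↦ False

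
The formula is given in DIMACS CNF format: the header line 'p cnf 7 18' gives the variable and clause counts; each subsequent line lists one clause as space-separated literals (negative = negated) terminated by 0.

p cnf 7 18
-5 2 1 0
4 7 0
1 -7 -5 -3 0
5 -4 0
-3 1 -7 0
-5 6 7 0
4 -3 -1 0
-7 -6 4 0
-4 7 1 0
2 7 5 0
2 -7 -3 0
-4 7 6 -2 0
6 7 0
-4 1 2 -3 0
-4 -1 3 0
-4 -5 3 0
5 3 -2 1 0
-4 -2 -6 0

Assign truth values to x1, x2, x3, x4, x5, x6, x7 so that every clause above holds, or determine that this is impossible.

Try x4 = False.
From the singleton clause (x7), x7 = True.
From the singleton clause (¬x6), x6 = False.
Try x3 = False.
Try x5 = False.
Try x2 = False.
No clause remains; x1 is free.

x1=True, x2=False, x3=False, x4=False, x5=False, x6=False, x7=True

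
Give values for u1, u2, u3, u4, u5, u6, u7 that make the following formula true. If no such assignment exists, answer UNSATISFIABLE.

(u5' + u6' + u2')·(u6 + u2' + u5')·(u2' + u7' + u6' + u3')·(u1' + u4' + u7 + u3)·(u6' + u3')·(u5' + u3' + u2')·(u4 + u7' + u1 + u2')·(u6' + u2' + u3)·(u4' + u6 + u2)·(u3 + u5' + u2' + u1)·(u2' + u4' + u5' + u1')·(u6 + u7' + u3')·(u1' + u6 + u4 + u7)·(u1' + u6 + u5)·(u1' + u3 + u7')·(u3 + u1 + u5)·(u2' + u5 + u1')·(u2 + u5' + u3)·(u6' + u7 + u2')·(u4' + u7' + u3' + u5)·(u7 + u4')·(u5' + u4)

Try u6 = 0.
Try u2 = 1.
Unit clause (u5') forces u5 = 0.
Unit clause (u1') forces u1 = 0.
Unit clause (u3) forces u3 = 1.
Unit clause (u7') forces u7 = 0.
Unit clause (u4') forces u4 = 0.
All clauses are satisfied.

u1 ↦ 0,  u2 ↦ 1,  u3 ↦ 1,  u4 ↦ 0,  u5 ↦ 0,  u6 ↦ 0,  u7 ↦ 0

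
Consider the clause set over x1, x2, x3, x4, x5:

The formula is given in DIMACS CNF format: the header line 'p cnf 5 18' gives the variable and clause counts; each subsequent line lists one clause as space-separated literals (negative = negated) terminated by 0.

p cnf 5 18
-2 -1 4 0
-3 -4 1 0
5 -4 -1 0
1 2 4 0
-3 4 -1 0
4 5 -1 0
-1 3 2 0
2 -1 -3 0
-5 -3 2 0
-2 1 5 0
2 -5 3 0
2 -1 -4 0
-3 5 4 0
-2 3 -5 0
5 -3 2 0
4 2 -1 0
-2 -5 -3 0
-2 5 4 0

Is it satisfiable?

Yes, satisfiable

Suppose x2 = False.
Suppose x1 = False.
From the singleton clause (x4), x4 = True.
From the singleton clause (¬x3), x3 = False.
From the singleton clause (¬x5), x5 = False.
Every clause now holds.
A satisfying assignment: x1: False, x2: False, x3: False, x4: True, x5: False.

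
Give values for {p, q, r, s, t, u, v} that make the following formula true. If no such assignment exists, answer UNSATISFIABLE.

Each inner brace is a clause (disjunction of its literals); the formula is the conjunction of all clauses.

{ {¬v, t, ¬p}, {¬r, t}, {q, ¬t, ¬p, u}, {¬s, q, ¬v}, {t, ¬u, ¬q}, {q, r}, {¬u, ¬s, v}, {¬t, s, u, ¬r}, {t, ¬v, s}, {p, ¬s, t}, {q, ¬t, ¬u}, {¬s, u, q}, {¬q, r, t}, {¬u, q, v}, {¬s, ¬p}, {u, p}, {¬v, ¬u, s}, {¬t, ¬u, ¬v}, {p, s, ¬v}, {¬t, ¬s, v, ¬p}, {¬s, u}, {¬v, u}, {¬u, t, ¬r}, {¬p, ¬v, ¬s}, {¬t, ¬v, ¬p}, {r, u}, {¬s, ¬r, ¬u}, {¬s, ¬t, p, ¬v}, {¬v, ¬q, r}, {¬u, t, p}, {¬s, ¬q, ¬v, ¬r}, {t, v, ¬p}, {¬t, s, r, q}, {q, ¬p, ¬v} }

p ↦ True, q ↦ True, r ↦ False, s ↦ False, t ↦ True, u ↦ True, v ↦ False

Branch on r: set r = False.
From the singleton clause (q), q = True.
From the singleton clause (t), t = True.
From the singleton clause (u), u = True.
From the singleton clause (¬v), v = False.
From the singleton clause (¬s), s = False.
Every clause is now satisfied; p is unconstrained.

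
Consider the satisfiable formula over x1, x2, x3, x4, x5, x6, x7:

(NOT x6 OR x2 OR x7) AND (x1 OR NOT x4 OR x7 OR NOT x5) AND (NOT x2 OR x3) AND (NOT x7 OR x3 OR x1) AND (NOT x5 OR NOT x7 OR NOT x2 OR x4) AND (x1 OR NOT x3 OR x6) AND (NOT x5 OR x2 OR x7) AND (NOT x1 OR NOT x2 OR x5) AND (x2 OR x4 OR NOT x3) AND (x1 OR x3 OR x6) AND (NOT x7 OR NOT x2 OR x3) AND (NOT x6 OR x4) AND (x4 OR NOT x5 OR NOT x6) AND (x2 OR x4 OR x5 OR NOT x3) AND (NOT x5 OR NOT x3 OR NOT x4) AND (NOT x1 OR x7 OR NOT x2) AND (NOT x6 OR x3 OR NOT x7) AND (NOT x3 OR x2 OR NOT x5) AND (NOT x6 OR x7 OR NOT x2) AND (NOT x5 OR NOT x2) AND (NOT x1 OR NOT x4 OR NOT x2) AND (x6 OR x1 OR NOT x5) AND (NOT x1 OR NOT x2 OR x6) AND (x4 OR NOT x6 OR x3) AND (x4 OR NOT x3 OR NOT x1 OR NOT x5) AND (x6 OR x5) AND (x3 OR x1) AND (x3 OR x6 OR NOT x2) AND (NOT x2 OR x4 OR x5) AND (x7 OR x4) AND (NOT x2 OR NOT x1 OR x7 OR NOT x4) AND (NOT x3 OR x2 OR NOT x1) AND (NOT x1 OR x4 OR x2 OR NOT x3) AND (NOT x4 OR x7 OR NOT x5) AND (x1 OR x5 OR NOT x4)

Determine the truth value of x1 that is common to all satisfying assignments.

True

Suppose x1 = false.
Unit clause (x3) forces x3 = true.
Unit clause (x6) forces x6 = true.
Unit clause (x4) forces x4 = true.
Unit clause (NOT x5) forces x5 = false.
That conflicts with the unit clause (x5).
So every satisfying assignment has x1 = True.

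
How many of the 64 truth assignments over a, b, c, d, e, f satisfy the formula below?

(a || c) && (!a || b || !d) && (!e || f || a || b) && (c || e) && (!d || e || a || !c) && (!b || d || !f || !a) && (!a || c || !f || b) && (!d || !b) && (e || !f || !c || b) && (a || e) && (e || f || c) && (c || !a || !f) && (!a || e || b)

There are 2^6 = 64 truth assignments over (a, b, c, d, e, f).
Split on b. With b = true, the clauses containing b are satisfied and !b drops from the rest; 5 of the 2^5 = 32 assignments to the other variables satisfy what remains.
With b = false, by the same count on the reduced clause set, 5 assignments work.
Total: 5 + 5 = 10.

10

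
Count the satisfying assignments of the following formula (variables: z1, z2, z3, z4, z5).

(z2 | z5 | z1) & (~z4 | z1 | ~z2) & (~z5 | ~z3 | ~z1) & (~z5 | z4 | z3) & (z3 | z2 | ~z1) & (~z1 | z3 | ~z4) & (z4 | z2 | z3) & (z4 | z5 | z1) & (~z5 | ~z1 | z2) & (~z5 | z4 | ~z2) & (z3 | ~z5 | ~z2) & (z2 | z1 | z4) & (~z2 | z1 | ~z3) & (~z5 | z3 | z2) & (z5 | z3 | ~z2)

There are 2^5 = 32 truth assignments over (z1, z2, z3, z4, z5).
Split on z3. With z3 = 1, the clauses containing z3 are satisfied and ~z3 drops from the rest; 5 of the 2^4 = 16 assignments to the other variables satisfy what remains.
With z3 = 0, by the same count on the reduced clause set, 0 assignments work.
(One model: z1=F, z2=F, z3=T, z4=T, z5=T.)
Total: 5 + 0 = 5.

5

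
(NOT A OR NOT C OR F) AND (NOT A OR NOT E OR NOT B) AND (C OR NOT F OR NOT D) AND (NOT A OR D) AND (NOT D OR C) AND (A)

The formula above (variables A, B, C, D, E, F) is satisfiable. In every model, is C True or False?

Suppose C = false.
Unit clause (NOT D) forces D = false.
Unit clause (NOT A) forces A = false.
Now (A) is unsatisfied and unit — conflict.
So every satisfying assignment has C = True.

True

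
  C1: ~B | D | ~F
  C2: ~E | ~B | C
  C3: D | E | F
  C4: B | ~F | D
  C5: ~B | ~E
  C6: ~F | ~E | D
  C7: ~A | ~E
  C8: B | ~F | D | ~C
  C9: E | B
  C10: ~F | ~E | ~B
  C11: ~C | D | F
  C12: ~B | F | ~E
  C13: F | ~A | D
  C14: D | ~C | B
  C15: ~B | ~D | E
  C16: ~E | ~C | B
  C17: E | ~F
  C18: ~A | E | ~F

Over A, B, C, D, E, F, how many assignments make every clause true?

There are 2^6 = 64 truth assignments over (A, B, C, D, E, F).
Split on B. With B = 1, the clauses containing B are satisfied and ~B drops from the rest; 0 of the 2^5 = 32 assignments to the other variables satisfy what remains.
With B = 0, by the same count on the reduced clause set, 3 assignments work.
(One model: A=F, B=F, C=F, D=F, E=T, F=F.)
Total: 0 + 3 = 3.

3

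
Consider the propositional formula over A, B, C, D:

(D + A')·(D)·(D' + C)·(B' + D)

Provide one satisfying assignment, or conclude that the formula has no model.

From the singleton clause (D), D = 1.
From the singleton clause (C), C = 1.
Every clause is now satisfied; A, B are unconstrained.

A ↦ 0,  B ↦ 0,  C ↦ 1,  D ↦ 1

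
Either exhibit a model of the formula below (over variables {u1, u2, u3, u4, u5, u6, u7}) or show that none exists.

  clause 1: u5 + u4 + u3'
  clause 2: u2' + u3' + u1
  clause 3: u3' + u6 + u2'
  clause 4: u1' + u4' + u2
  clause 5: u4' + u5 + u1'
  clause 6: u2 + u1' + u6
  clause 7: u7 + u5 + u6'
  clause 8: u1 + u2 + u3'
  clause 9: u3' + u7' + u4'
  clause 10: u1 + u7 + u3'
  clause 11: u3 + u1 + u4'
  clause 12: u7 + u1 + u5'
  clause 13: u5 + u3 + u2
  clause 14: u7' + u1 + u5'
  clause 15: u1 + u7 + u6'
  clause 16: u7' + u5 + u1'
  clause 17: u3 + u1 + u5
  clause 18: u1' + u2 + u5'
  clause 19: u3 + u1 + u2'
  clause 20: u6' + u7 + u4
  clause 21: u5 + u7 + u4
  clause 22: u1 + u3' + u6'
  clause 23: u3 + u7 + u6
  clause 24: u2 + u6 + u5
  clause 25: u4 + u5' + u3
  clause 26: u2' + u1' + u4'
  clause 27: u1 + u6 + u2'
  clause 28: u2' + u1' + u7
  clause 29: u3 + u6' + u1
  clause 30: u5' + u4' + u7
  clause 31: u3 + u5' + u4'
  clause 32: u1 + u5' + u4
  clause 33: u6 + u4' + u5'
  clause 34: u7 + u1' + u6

u1 ↦ 1,  u2 ↦ 1,  u3 ↦ 1,  u4 ↦ 0,  u5 ↦ 1,  u6 ↦ 1,  u7 ↦ 1

Suppose u5 = 1.
Suppose u7 = 1.
The clause (u1) is unit, so u1 = 1.
The clause (u2) is unit, so u2 = 1.
The clause (u4') is unit, so u4 = 0.
The clause (u3) is unit, so u3 = 1.
The clause (u6) is unit, so u6 = 1.
This assignment satisfies each clause.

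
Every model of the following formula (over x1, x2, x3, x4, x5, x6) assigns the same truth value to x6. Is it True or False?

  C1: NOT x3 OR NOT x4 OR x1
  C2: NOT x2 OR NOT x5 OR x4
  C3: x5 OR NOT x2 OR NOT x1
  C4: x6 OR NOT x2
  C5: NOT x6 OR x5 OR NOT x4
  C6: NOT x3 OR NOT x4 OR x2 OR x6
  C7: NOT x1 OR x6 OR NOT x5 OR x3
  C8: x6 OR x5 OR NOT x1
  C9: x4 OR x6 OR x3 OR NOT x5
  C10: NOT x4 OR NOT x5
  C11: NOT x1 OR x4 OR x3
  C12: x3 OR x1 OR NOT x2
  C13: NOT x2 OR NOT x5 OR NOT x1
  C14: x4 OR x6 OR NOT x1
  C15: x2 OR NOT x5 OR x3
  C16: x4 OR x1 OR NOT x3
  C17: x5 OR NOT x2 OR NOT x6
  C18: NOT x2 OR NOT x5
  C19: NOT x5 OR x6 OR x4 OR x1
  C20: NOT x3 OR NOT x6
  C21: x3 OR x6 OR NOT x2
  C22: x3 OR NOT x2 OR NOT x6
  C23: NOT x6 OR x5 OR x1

False

Suppose x6 = true.
From the singleton clause (NOT x3), x3 = false.
From the singleton clause (NOT x2), x2 = false.
From the singleton clause (NOT x5), x5 = false.
From the singleton clause (NOT x4), x4 = false.
From the singleton clause (NOT x1), x1 = false.
Now (x1) is unsatisfied and unit — conflict.
So every satisfying assignment has x6 = False.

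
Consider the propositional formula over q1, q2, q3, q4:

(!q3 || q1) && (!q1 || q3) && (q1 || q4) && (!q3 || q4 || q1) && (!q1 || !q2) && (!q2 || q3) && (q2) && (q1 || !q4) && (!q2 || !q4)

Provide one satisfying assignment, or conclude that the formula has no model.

UNSATISFIABLE

From the singleton clause (q2), q2 = true.
From the singleton clause (!q1), q1 = false.
From the singleton clause (!q3), q3 = false.
Now (q3) is unsatisfied and unit — conflict.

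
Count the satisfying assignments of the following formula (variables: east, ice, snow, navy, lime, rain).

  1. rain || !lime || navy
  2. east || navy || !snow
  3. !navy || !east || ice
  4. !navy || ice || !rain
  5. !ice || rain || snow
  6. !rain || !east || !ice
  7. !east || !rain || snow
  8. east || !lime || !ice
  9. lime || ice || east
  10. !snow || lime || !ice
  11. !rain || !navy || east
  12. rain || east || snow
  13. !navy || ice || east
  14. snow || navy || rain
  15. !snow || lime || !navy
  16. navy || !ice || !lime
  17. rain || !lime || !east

5

There are 2^6 = 64 truth assignments over (east, ice, snow, navy, lime, rain).
Split on lime. With lime = true, the clauses containing lime are satisfied and !lime drops from the rest; 2 of the 2^5 = 32 assignments to the other variables satisfy what remains.
With lime = false, by the same count on the reduced clause set, 3 assignments work.
Total: 2 + 3 = 5.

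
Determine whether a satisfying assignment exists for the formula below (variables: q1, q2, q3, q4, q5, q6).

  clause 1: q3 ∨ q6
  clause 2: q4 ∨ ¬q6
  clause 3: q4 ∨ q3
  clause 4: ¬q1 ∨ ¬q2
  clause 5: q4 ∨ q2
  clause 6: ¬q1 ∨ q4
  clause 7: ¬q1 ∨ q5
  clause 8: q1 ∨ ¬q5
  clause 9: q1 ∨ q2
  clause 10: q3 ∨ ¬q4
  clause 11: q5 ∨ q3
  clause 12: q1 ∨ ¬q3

Case q3 = True:
(q1) alone gives q1 = True.
(¬q2) alone gives q2 = False.
(q4) alone gives q4 = True.
(q5) alone gives q5 = True.
No clause remains; q6 is free.
A satisfying assignment: q1: True; q2: False; q3: True; q4: True; q5: True; q6: True.

Yes, satisfiable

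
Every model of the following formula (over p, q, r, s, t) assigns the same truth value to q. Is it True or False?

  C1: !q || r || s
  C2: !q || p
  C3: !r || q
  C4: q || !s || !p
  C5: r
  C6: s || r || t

True

Suppose q = false.
The clause (!r) is unit, so r = false.
But (r) is also a unit clause — contradiction.
So every satisfying assignment has q = True.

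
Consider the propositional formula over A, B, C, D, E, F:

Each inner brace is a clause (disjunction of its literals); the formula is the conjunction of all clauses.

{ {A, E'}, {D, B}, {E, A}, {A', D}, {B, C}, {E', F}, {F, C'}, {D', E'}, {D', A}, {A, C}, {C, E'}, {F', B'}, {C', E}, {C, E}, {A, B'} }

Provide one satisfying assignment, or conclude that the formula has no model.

Suppose A = 1.
From the singleton clause (D), D = 1.
From the singleton clause (E'), E = 0.
From the singleton clause (C'), C = 0.
That conflicts with the unit clause (C).
Undo A and try A = 0.
From the singleton clause (E'), E = 0.
That conflicts with the unit clause (E).
Either choice for A ends in contradiction.

UNSATISFIABLE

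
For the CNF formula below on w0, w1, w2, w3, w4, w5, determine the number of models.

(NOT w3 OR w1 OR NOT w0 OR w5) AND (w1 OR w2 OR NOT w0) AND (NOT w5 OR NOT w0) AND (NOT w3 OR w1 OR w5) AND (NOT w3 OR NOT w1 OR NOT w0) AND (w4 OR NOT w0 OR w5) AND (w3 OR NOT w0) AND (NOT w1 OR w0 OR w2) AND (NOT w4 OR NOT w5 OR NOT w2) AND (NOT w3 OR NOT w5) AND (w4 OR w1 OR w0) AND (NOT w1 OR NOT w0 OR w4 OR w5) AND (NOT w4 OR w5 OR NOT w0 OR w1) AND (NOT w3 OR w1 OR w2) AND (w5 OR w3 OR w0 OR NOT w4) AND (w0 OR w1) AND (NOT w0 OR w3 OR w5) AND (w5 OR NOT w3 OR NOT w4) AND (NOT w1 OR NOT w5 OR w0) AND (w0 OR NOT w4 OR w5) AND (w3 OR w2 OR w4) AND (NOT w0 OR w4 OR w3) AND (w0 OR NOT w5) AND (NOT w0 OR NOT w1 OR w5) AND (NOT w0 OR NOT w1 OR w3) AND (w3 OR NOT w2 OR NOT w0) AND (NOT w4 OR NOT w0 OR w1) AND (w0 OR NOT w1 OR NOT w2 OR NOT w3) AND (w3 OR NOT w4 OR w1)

1

There are 2^6 = 64 truth assignments over (w0, w1, w2, w3, w4, w5).
Split on w1. With w1 = true, the clauses containing w1 are satisfied and NOT w1 drops from the rest; 1 of the 2^5 = 32 assignments to the other variables satisfy what remains.
With w1 = false, by the same count on the reduced clause set, 0 assignments work.
(One model: w0=F, w1=T, w2=T, w3=F, w4=F, w5=F.)
Total: 1 + 0 = 1.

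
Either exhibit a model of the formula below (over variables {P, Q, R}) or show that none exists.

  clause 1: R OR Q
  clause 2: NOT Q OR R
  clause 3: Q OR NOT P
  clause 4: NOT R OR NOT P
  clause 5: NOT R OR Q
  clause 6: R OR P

Try R = true.
Unit clause (NOT P) forces P = false.
Unit clause (Q) forces Q = true.
All clauses are satisfied.

P ↦ false,  Q ↦ true,  R ↦ true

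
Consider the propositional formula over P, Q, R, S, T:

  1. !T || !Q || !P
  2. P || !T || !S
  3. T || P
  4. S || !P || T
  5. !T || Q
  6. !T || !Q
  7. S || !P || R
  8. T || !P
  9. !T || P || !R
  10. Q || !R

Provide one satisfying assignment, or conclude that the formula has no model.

UNSATISFIABLE

Suppose T = true.
(Q) alone gives Q = true.
Now (!Q) is unsatisfied and unit — conflict.
That branch fails; take T = false instead.
(P) alone gives P = true.
Now (!P) is unsatisfied and unit — conflict.
Either choice for T ends in contradiction.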